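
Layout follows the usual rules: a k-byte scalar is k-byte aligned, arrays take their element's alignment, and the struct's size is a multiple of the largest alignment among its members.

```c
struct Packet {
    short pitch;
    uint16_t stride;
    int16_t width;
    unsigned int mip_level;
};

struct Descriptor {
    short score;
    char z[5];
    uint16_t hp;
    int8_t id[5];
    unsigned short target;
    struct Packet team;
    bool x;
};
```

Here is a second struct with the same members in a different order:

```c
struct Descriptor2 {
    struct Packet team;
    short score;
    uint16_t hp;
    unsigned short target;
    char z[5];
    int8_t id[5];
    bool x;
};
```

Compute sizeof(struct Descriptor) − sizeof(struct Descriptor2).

4

Packet: pitch at 0 (size 2, align 2) → ends 2; stride at 2 (size 2, align 2) → ends 4; width at 4 (size 2, align 2) → ends 6; pad 2 to align 4 for mip_level; mip_level at 8 (size 4, align 4) → ends 12; total 12 bytes, alignment 4
score at 0 (size 2, align 2) → ends 2
z at 2 (size 5, align 1) → ends 7
pad 1 to align 2 for hp
hp at 8 (size 2, align 2) → ends 10
id at 10 (size 5, align 1) → ends 15
pad 1 to align 2 for target
target at 16 (size 2, align 2) → ends 18
pad 2 to align 4 for team
team at 20 (size 12, align 4) → ends 32
x at 32 (size 1, align 1) → ends 33
tail pad 3 to reach multiple of 4
total 36 bytes, alignment 4
— Descriptor2 —
team at 0 (size 12, align 4) → ends 12
score at 12 (size 2, align 2) → ends 14
hp at 14 (size 2, align 2) → ends 16
target at 16 (size 2, align 2) → ends 18
z at 18 (size 5, align 1) → ends 23
id at 23 (size 5, align 1) → ends 28
x at 28 (size 1, align 1) → ends 29
tail pad 3 to reach multiple of 4
total 32 bytes, alignment 4
36 − 32 = 4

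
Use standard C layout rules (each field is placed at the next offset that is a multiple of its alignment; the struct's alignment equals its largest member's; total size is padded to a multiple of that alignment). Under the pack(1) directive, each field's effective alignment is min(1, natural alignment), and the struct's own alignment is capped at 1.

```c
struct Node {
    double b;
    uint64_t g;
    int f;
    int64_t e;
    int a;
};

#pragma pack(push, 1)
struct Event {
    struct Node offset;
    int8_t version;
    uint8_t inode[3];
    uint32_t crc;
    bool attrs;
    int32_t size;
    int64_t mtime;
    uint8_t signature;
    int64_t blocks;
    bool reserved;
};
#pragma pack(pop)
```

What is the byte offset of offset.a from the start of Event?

Node: b at 0 (size 8, align 8) → ends 8; g at 8 (size 8, align 8) → ends 16; f at 16 (size 4, align 4) → ends 20; pad 4 to align 8 for e; e at 24 (size 8, align 8) → ends 32; a at 32 (size 4, align 4) → ends 36; tail pad 4 to reach multiple of 8; total 40 bytes, alignment 8
offset at 0 (size 40, align 1) → ends 40
within Node: a at 32
0 + 32 = 32

32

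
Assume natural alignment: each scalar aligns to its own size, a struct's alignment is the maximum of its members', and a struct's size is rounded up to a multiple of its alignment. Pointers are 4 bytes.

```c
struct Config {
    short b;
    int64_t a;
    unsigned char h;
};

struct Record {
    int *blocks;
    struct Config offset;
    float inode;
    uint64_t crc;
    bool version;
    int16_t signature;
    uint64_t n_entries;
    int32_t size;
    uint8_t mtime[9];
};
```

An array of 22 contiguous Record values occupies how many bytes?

Config: @0: b [2B, align 2] → 2; +6 pad (align 8); @8: a [8B, align 8] → 16; @16: h [1B, align 1] → 17; +7 tail pad (align 8); size 24, align 8
@0: blocks [4B, align 4] → 4
+4 pad (align 8)
@8: offset [24B, align 8] → 32
@32: inode [4B, align 4] → 36
+4 pad (align 8)
@40: crc [8B, align 8] → 48
@48: version [1B, align 1] → 49
+1 pad (align 2)
@50: signature [2B, align 2] → 52
+4 pad (align 8)
@56: n_entries [8B, align 8] → 64
@64: size [4B, align 4] → 68
@68: mtime [9B, align 1] → 77
+3 tail pad (align 8)
size 80, align 8
array of 22: 22 × 80 = 1760

1760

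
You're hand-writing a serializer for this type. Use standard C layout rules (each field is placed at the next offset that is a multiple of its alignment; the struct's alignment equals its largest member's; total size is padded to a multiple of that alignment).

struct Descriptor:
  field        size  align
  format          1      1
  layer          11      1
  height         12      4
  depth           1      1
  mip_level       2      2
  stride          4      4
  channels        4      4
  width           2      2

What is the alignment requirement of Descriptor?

member alignments: format=1, layer=1, height=4, depth=1, mip_level=2, stride=4, channels=4, width=2
max = 4

4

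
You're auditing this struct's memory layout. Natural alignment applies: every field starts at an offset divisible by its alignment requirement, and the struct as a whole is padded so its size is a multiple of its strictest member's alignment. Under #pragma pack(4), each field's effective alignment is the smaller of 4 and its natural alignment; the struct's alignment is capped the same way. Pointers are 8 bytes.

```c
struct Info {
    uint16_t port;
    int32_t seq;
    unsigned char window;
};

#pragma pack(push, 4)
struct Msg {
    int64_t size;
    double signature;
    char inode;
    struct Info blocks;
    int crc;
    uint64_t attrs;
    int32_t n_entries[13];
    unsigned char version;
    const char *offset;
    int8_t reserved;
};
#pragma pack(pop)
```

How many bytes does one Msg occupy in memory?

112

Info: 0..2  port  (2B, 2-aligned); 2..4  -- padding (2B); 4..8  seq  (4B, 4-aligned); 8..9  window  (1B, 1-aligned); 9..12  -- tail padding (3B); sizeof = 12, alignof = 4
0..8  size  (8B, 4-aligned)
8..16  signature  (8B, 4-aligned)
16..17  inode  (1B, 1-aligned)
17..20  -- padding (3B)
20..32  blocks  (12B, 4-aligned)
32..36  crc  (4B, 4-aligned)
36..44  attrs  (8B, 4-aligned)
44..96  n_entries  (52B, 4-aligned)
96..97  version  (1B, 1-aligned)
97..100  -- padding (3B)
100..108  offset  (8B, 4-aligned)
108..109  reserved  (1B, 1-aligned)
109..112  -- tail padding (3B)
sizeof = 112, alignof = 4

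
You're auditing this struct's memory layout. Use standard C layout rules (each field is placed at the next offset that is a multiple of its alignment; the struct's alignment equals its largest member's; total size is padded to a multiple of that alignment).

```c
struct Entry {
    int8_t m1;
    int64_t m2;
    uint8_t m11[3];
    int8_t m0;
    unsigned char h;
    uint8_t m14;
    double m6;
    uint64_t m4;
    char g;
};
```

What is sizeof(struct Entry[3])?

0..1  m1  (1B, 1-aligned)
1..8  -- padding (7B)
8..16  m2  (8B, 8-aligned)
16..19  m11  (3B, 1-aligned)
19..20  m0  (1B, 1-aligned)
20..21  h  (1B, 1-aligned)
21..22  m14  (1B, 1-aligned)
22..24  -- padding (2B)
24..32  m6  (8B, 8-aligned)
32..40  m4  (8B, 8-aligned)
40..41  g  (1B, 1-aligned)
41..48  -- tail padding (7B)
sizeof = 48, alignof = 8
array of 3: 3 × 48 = 144

144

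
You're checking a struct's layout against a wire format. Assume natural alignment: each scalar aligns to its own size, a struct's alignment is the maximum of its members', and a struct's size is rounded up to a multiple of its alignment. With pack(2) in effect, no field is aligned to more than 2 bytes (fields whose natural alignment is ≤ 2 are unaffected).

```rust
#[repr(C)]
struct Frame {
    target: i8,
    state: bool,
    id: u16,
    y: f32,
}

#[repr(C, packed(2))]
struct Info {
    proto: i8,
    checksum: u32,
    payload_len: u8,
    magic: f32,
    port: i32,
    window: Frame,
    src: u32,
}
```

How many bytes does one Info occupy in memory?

Frame: target at 0 (size 1, align 1) → ends 1; state at 1 (size 1, align 1) → ends 2; id at 2 (size 2, align 2) → ends 4; y at 4 (size 4, align 4) → ends 8; total 8 bytes, alignment 4
proto at 0 (size 1, align 1) → ends 1
pad 1 to align 2 for checksum
checksum at 2 (size 4, align 2) → ends 6
payload_len at 6 (size 1, align 1) → ends 7
pad 1 to align 2 for magic
magic at 8 (size 4, align 2) → ends 12
port at 12 (size 4, align 2) → ends 16
window at 16 (size 8, align 2) → ends 24
src at 24 (size 4, align 2) → ends 28
total 28 bytes, alignment 2

28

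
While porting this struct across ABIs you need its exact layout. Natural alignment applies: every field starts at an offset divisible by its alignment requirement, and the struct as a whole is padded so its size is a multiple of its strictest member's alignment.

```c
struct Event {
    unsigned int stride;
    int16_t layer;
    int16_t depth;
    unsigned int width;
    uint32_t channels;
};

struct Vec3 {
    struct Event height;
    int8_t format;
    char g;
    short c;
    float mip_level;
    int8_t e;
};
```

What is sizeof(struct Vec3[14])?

392

Event: @0: stride [4B, align 4] → 4; @4: layer [2B, align 2] → 6; @6: depth [2B, align 2] → 8; @8: width [4B, align 4] → 12; @12: channels [4B, align 4] → 16; size 16, align 4
@0: height [16B, align 4] → 16
@16: format [1B, align 1] → 17
@17: g [1B, align 1] → 18
@18: c [2B, align 2] → 20
@20: mip_level [4B, align 4] → 24
@24: e [1B, align 1] → 25
+3 tail pad (align 4)
size 28, align 4
array of 14: 14 × 28 = 392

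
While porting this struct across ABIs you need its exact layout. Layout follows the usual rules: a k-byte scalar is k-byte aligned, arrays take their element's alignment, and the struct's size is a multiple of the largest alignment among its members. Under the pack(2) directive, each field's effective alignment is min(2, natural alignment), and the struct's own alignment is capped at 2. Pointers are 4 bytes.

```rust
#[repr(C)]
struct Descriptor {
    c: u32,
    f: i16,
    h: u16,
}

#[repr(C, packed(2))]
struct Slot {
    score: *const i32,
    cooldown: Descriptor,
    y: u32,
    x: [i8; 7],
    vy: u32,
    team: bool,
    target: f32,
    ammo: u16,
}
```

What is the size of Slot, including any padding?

36

Descriptor: c at 0 (size 4, align 4) → ends 4; f at 4 (size 2, align 2) → ends 6; h at 6 (size 2, align 2) → ends 8; total 8 bytes, alignment 4
score at 0 (size 4, align 2) → ends 4
cooldown at 4 (size 8, align 2) → ends 12
y at 12 (size 4, align 2) → ends 16
x at 16 (size 7, align 1) → ends 23
pad 1 to align 2 for vy
vy at 24 (size 4, align 2) → ends 28
team at 28 (size 1, align 1) → ends 29
pad 1 to align 2 for target
target at 30 (size 4, align 2) → ends 34
ammo at 34 (size 2, align 2) → ends 36
total 36 bytes, alignment 2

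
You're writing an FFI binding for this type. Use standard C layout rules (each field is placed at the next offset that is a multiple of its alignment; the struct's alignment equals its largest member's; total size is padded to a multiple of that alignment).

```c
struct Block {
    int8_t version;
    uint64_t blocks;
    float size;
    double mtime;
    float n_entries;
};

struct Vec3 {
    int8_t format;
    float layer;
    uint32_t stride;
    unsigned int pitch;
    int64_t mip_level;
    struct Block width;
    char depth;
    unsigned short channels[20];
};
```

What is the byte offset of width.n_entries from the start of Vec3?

56

Block: @0: version [1B, align 1] → 1; +7 pad (align 8); @8: blocks [8B, align 8] → 16; @16: size [4B, align 4] → 20; +4 pad (align 8); @24: mtime [8B, align 8] → 32; @32: n_entries [4B, align 4] → 36; +4 tail pad (align 8); size 40, align 8
@0: format [1B, align 1] → 1
+3 pad (align 4)
@4: layer [4B, align 4] → 8
@8: stride [4B, align 4] → 12
@12: pitch [4B, align 4] → 16
@16: mip_level [8B, align 8] → 24
@24: width [40B, align 8] → 64
within Block: n_entries at 32
24 + 32 = 56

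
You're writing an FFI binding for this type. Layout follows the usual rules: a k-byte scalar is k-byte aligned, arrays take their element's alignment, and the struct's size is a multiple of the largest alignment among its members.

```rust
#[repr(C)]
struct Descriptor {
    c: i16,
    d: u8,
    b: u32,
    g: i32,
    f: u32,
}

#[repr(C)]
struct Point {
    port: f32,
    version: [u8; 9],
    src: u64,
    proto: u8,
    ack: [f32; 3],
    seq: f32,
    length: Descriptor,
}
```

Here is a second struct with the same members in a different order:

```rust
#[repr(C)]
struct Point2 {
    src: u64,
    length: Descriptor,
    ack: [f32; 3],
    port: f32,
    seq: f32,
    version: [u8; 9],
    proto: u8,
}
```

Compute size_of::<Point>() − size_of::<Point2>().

8

Descriptor: 0..2  c  (2B, 2-aligned); 2..3  d  (1B, 1-aligned); 3..4  -- padding (1B); 4..8  b  (4B, 4-aligned); 8..12  g  (4B, 4-aligned); 12..16  f  (4B, 4-aligned); sizeof = 16, alignof = 4
0..4  port  (4B, 4-aligned)
4..13  version  (9B, 1-aligned)
13..16  -- padding (3B)
16..24  src  (8B, 8-aligned)
24..25  proto  (1B, 1-aligned)
25..28  -- padding (3B)
28..40  ack  (12B, 4-aligned)
40..44  seq  (4B, 4-aligned)
44..60  length  (16B, 4-aligned)
60..64  -- tail padding (4B)
sizeof = 64, alignof = 8
— Point2 —
0..8  src  (8B, 8-aligned)
8..24  length  (16B, 4-aligned)
24..36  ack  (12B, 4-aligned)
36..40  port  (4B, 4-aligned)
40..44  seq  (4B, 4-aligned)
44..53  version  (9B, 1-aligned)
53..54  proto  (1B, 1-aligned)
54..56  -- tail padding (2B)
sizeof = 56, alignof = 8
64 − 56 = 8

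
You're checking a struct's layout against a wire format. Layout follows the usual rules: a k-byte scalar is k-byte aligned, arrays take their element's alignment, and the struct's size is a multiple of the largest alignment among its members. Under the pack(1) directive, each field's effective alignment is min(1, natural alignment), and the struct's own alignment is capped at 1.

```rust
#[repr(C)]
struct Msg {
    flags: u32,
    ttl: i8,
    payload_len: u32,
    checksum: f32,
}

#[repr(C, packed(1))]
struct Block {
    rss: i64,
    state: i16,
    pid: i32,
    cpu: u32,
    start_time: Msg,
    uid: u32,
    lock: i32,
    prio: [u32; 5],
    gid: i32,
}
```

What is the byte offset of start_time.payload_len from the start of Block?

26

Msg: flags at 0 (size 4, align 4) → ends 4; ttl at 4 (size 1, align 1) → ends 5; pad 3 to align 4 for payload_len; payload_len at 8 (size 4, align 4) → ends 12; checksum at 12 (size 4, align 4) → ends 16; total 16 bytes, alignment 4
rss at 0 (size 8, align 1) → ends 8
state at 8 (size 2, align 1) → ends 10
pid at 10 (size 4, align 1) → ends 14
cpu at 14 (size 4, align 1) → ends 18
start_time at 18 (size 16, align 1) → ends 34
within Msg: payload_len at 8
18 + 8 = 26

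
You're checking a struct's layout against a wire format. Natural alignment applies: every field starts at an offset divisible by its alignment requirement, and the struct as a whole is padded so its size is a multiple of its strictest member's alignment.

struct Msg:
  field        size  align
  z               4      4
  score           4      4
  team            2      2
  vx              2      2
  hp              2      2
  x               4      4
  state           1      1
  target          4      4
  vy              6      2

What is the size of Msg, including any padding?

36 bytes

z at 0 (size 4, align 4) → ends 4
score at 4 (size 4, align 4) → ends 8
team at 8 (size 2, align 2) → ends 10
vx at 10 (size 2, align 2) → ends 12
hp at 12 (size 2, align 2) → ends 14
pad 2 to align 4 for x
x at 16 (size 4, align 4) → ends 20
state at 20 (size 1, align 1) → ends 21
pad 3 to align 4 for target
target at 24 (size 4, align 4) → ends 28
vy at 28 (size 6, align 2) → ends 34
tail pad 2 to reach multiple of 4
total 36 bytes, alignment 4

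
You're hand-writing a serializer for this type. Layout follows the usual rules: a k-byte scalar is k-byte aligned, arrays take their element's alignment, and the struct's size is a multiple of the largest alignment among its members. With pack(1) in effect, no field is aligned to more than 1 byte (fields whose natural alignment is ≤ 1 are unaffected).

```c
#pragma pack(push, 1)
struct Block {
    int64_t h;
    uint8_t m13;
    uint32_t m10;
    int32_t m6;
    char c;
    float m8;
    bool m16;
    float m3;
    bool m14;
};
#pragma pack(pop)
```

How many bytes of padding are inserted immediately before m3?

0

h at 0 (size 8, align 1) → ends 8
m13 at 8 (size 1, align 1) → ends 9
m10 at 9 (size 4, align 1) → ends 13
m6 at 13 (size 4, align 1) → ends 17
c at 17 (size 1, align 1) → ends 18
m8 at 18 (size 4, align 1) → ends 22
m16 at 22 (size 1, align 1) → ends 23
m3 at 23 (size 4, align 1) → ends 27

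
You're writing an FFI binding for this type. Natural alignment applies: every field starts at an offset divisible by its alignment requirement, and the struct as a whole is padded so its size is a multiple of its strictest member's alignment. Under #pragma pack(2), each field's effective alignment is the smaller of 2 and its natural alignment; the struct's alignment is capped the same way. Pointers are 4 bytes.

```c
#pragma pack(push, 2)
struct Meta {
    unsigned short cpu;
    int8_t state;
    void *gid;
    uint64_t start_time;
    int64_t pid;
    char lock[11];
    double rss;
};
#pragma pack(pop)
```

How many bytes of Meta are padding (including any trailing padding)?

cpu at 0 (size 2, align 2) → ends 2
state at 2 (size 1, align 1) → ends 3
pad 1 to align 2 for gid
gid at 4 (size 4, align 2) → ends 8
start_time at 8 (size 8, align 2) → ends 16
pid at 16 (size 8, align 2) → ends 24
lock at 24 (size 11, align 1) → ends 35
pad 1 to align 2 for rss
rss at 36 (size 8, align 2) → ends 44
total 44 bytes, alignment 2
data bytes 42, size 44 → padding 2

2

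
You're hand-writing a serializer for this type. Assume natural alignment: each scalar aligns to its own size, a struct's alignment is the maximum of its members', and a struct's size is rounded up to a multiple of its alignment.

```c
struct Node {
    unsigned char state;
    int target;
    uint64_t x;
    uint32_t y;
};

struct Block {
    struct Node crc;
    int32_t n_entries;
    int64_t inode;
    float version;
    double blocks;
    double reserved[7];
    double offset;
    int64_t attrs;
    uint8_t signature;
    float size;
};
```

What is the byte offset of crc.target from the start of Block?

4

Node: @0: state [1B, align 1] → 1; +3 pad (align 4); @4: target [4B, align 4] → 8; @8: x [8B, align 8] → 16; @16: y [4B, align 4] → 20; +4 tail pad (align 8); size 24, align 8
@0: crc [24B, align 8] → 24
within Node: target at 4
0 + 4 = 4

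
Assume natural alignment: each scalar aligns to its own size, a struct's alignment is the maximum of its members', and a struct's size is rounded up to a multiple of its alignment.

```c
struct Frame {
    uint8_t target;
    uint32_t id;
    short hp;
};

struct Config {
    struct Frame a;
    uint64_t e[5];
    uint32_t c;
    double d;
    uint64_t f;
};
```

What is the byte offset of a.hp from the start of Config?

8

Frame: 0..1  target  (1B, 1-aligned); 1..4  -- padding (3B); 4..8  id  (4B, 4-aligned); 8..10  hp  (2B, 2-aligned); 10..12  -- tail padding (2B); sizeof = 12, alignof = 4
0..12  a  (12B, 4-aligned)
within Frame: hp at 8
0 + 8 = 8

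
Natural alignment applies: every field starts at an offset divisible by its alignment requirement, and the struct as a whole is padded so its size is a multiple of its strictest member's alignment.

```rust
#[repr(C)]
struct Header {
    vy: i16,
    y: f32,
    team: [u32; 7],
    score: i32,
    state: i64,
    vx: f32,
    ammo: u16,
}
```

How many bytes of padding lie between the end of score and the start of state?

0

vy at 0 (size 2, align 2) → ends 2
pad 2 to align 4 for y
y at 4 (size 4, align 4) → ends 8
team at 8 (size 28, align 4) → ends 36
score at 36 (size 4, align 4) → ends 40
state at 40 (size 8, align 8) → ends 48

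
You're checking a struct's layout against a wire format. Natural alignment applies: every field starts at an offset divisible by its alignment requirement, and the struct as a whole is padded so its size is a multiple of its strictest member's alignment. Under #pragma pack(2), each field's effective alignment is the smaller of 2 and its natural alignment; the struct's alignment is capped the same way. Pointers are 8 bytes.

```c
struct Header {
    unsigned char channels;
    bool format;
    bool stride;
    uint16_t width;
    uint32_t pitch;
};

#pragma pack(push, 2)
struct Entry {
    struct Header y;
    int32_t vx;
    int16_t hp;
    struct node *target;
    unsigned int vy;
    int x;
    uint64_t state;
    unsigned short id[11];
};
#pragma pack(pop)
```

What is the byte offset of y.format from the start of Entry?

Header: @0: channels [1B, align 1] → 1; @1: format [1B, align 1] → 2; @2: stride [1B, align 1] → 3; +1 pad (align 2); @4: width [2B, align 2] → 6; +2 pad (align 4); @8: pitch [4B, align 4] → 12; size 12, align 4
@0: y [12B, align 2] → 12
within Header: format at 1
0 + 1 = 1

1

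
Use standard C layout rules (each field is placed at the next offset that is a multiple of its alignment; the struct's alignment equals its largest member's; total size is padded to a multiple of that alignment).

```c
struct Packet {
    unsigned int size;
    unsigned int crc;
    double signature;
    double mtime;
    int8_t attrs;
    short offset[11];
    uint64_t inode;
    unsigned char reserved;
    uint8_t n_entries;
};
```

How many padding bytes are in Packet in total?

@0: size [4B, align 4] → 4
@4: crc [4B, align 4] → 8
@8: signature [8B, align 8] → 16
@16: mtime [8B, align 8] → 24
@24: attrs [1B, align 1] → 25
+1 pad (align 2)
@26: offset [22B, align 2] → 48
@48: inode [8B, align 8] → 56
@56: reserved [1B, align 1] → 57
@57: n_entries [1B, align 1] → 58
+6 tail pad (align 8)
size 64, align 8
data bytes 57, size 64 → padding 7

7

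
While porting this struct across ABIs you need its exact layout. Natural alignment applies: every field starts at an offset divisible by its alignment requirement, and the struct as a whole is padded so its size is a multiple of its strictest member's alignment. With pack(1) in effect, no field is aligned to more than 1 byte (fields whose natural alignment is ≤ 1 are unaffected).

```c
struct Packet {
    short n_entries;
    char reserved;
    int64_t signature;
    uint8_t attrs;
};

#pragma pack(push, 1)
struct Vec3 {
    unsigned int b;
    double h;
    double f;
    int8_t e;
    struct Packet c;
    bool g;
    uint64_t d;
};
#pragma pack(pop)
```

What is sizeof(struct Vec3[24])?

Packet: n_entries at 0 (size 2, align 2) → ends 2; reserved at 2 (size 1, align 1) → ends 3; pad 5 to align 8 for signature; signature at 8 (size 8, align 8) → ends 16; attrs at 16 (size 1, align 1) → ends 17; tail pad 7 to reach multiple of 8; total 24 bytes, alignment 8
b at 0 (size 4, align 1) → ends 4
h at 4 (size 8, align 1) → ends 12
f at 12 (size 8, align 1) → ends 20
e at 20 (size 1, align 1) → ends 21
c at 21 (size 24, align 1) → ends 45
g at 45 (size 1, align 1) → ends 46
d at 46 (size 8, align 1) → ends 54
total 54 bytes, alignment 1
array of 24: 24 × 54 = 1296

1296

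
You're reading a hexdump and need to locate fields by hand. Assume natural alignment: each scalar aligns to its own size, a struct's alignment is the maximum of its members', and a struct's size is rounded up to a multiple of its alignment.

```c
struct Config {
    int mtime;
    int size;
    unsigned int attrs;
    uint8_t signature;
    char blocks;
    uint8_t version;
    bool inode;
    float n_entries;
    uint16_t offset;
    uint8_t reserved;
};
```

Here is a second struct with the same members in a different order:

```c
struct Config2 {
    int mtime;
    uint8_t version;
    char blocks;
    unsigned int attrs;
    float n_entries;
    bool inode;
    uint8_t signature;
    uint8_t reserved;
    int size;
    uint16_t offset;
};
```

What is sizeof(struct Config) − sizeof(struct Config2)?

mtime at 0 (size 4, align 4) → ends 4
size at 4 (size 4, align 4) → ends 8
attrs at 8 (size 4, align 4) → ends 12
signature at 12 (size 1, align 1) → ends 13
blocks at 13 (size 1, align 1) → ends 14
version at 14 (size 1, align 1) → ends 15
inode at 15 (size 1, align 1) → ends 16
n_entries at 16 (size 4, align 4) → ends 20
offset at 20 (size 2, align 2) → ends 22
reserved at 22 (size 1, align 1) → ends 23
tail pad 1 to reach multiple of 4
total 24 bytes, alignment 4
— Config2 —
mtime at 0 (size 4, align 4) → ends 4
version at 4 (size 1, align 1) → ends 5
blocks at 5 (size 1, align 1) → ends 6
pad 2 to align 4 for attrs
attrs at 8 (size 4, align 4) → ends 12
n_entries at 12 (size 4, align 4) → ends 16
inode at 16 (size 1, align 1) → ends 17
signature at 17 (size 1, align 1) → ends 18
reserved at 18 (size 1, align 1) → ends 19
pad 1 to align 4 for size
size at 20 (size 4, align 4) → ends 24
offset at 24 (size 2, align 2) → ends 26
tail pad 2 to reach multiple of 4
total 28 bytes, alignment 4
24 − 28 = -4

-4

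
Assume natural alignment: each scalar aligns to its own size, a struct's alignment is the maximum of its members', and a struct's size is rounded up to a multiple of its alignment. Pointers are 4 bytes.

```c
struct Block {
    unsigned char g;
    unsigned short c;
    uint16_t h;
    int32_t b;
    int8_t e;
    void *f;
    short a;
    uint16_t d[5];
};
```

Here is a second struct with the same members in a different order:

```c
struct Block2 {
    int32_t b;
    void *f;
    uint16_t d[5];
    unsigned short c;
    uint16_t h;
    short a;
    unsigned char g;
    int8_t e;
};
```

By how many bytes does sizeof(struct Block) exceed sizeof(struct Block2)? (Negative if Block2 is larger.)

4

g at 0 (size 1, align 1) → ends 1
pad 1 to align 2 for c
c at 2 (size 2, align 2) → ends 4
h at 4 (size 2, align 2) → ends 6
pad 2 to align 4 for b
b at 8 (size 4, align 4) → ends 12
e at 12 (size 1, align 1) → ends 13
pad 3 to align 4 for f
f at 16 (size 4, align 4) → ends 20
a at 20 (size 2, align 2) → ends 22
d at 22 (size 10, align 2) → ends 32
total 32 bytes, alignment 4
— Block2 —
b at 0 (size 4, align 4) → ends 4
f at 4 (size 4, align 4) → ends 8
d at 8 (size 10, align 2) → ends 18
c at 18 (size 2, align 2) → ends 20
h at 20 (size 2, align 2) → ends 22
a at 22 (size 2, align 2) → ends 24
g at 24 (size 1, align 1) → ends 25
e at 25 (size 1, align 1) → ends 26
tail pad 2 to reach multiple of 4
total 28 bytes, alignment 4
32 − 28 = 4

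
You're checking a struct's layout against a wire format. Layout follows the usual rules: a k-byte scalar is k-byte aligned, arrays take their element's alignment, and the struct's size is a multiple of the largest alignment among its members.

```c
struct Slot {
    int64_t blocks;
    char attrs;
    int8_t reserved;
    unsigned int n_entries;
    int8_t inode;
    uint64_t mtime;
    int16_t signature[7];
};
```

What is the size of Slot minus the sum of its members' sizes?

11

0..8  blocks  (8B, 8-aligned)
8..9  attrs  (1B, 1-aligned)
9..10  reserved  (1B, 1-aligned)
10..12  -- padding (2B)
12..16  n_entries  (4B, 4-aligned)
16..17  inode  (1B, 1-aligned)
17..24  -- padding (7B)
24..32  mtime  (8B, 8-aligned)
32..46  signature  (14B, 2-aligned)
46..48  -- tail padding (2B)
sizeof = 48, alignof = 8
data bytes 37, size 48 → padding 11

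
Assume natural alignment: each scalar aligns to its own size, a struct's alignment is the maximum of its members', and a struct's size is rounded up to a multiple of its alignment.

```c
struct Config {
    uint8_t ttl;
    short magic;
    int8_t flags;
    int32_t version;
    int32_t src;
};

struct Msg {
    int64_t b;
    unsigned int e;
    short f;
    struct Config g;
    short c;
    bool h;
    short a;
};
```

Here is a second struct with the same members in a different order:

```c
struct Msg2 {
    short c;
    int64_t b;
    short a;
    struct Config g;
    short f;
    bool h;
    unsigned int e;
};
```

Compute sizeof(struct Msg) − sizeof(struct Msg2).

Config: 0..1  ttl  (1B, 1-aligned); 1..2  -- padding (1B); 2..4  magic  (2B, 2-aligned); 4..5  flags  (1B, 1-aligned); 5..8  -- padding (3B); 8..12  version  (4B, 4-aligned); 12..16  src  (4B, 4-aligned); sizeof = 16, alignof = 4
0..8  b  (8B, 8-aligned)
8..12  e  (4B, 4-aligned)
12..14  f  (2B, 2-aligned)
14..16  -- padding (2B)
16..32  g  (16B, 4-aligned)
32..34  c  (2B, 2-aligned)
34..35  h  (1B, 1-aligned)
35..36  -- padding (1B)
36..38  a  (2B, 2-aligned)
38..40  -- tail padding (2B)
sizeof = 40, alignof = 8
— Msg2 —
0..2  c  (2B, 2-aligned)
2..8  -- padding (6B)
8..16  b  (8B, 8-aligned)
16..18  a  (2B, 2-aligned)
18..20  -- padding (2B)
20..36  g  (16B, 4-aligned)
36..38  f  (2B, 2-aligned)
38..39  h  (1B, 1-aligned)
39..40  -- padding (1B)
40..44  e  (4B, 4-aligned)
44..48  -- tail padding (4B)
sizeof = 48, alignof = 8
40 − 48 = -8

-8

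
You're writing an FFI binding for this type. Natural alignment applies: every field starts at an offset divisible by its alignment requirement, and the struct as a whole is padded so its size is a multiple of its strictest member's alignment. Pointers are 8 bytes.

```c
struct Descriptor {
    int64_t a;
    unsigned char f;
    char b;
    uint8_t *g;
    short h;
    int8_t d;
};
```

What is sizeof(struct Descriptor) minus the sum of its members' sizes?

0..8  a  (8B, 8-aligned)
8..9  f  (1B, 1-aligned)
9..10  b  (1B, 1-aligned)
10..16  -- padding (6B)
16..24  g  (8B, 8-aligned)
24..26  h  (2B, 2-aligned)
26..27  d  (1B, 1-aligned)
27..32  -- tail padding (5B)
sizeof = 32, alignof = 8
data bytes 21, size 32 → padding 11

11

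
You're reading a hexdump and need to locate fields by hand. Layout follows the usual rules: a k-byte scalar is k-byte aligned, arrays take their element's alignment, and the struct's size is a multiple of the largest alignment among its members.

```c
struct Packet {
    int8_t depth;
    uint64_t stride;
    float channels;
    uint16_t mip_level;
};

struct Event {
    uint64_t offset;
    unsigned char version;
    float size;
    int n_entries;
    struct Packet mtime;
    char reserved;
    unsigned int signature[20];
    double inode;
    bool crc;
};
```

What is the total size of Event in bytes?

152 bytes

Packet: @0: depth [1B, align 1] → 1; +7 pad (align 8); @8: stride [8B, align 8] → 16; @16: channels [4B, align 4] → 20; @20: mip_level [2B, align 2] → 22; +2 tail pad (align 8); size 24, align 8
@0: offset [8B, align 8] → 8
@8: version [1B, align 1] → 9
+3 pad (align 4)
@12: size [4B, align 4] → 16
@16: n_entries [4B, align 4] → 20
+4 pad (align 8)
@24: mtime [24B, align 8] → 48
@48: reserved [1B, align 1] → 49
+3 pad (align 4)
@52: signature [80B, align 4] → 132
+4 pad (align 8)
@136: inode [8B, align 8] → 144
@144: crc [1B, align 1] → 145
+7 tail pad (align 8)
size 152, align 8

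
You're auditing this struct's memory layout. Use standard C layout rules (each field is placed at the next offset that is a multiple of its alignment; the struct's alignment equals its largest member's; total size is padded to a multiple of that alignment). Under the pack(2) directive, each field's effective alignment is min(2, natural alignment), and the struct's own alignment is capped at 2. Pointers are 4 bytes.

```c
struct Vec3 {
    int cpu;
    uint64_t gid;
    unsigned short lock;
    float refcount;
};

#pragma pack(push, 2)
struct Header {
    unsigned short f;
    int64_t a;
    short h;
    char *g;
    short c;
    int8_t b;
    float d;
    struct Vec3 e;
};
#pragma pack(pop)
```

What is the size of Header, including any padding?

48

Vec3: cpu at 0 (size 4, align 4) → ends 4; pad 4 to align 8 for gid; gid at 8 (size 8, align 8) → ends 16; lock at 16 (size 2, align 2) → ends 18; pad 2 to align 4 for refcount; refcount at 20 (size 4, align 4) → ends 24; total 24 bytes, alignment 8
f at 0 (size 2, align 2) → ends 2
a at 2 (size 8, align 2) → ends 10
h at 10 (size 2, align 2) → ends 12
g at 12 (size 4, align 2) → ends 16
c at 16 (size 2, align 2) → ends 18
b at 18 (size 1, align 1) → ends 19
pad 1 to align 2 for d
d at 20 (size 4, align 2) → ends 24
e at 24 (size 24, align 2) → ends 48
total 48 bytes, alignment 2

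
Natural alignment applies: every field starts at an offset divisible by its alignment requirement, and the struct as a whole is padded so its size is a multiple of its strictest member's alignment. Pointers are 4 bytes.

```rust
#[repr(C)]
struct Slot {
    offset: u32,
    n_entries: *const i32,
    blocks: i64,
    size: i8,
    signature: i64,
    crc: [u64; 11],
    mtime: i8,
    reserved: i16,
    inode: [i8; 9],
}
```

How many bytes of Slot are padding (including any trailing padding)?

0..4  offset  (4B, 4-aligned)
4..8  n_entries  (4B, 4-aligned)
8..16  blocks  (8B, 8-aligned)
16..17  size  (1B, 1-aligned)
17..24  -- padding (7B)
24..32  signature  (8B, 8-aligned)
32..120  crc  (88B, 8-aligned)
120..121  mtime  (1B, 1-aligned)
121..122  -- padding (1B)
122..124  reserved  (2B, 2-aligned)
124..133  inode  (9B, 1-aligned)
133..136  -- tail padding (3B)
sizeof = 136, alignof = 8
data bytes 125, size 136 → padding 11

11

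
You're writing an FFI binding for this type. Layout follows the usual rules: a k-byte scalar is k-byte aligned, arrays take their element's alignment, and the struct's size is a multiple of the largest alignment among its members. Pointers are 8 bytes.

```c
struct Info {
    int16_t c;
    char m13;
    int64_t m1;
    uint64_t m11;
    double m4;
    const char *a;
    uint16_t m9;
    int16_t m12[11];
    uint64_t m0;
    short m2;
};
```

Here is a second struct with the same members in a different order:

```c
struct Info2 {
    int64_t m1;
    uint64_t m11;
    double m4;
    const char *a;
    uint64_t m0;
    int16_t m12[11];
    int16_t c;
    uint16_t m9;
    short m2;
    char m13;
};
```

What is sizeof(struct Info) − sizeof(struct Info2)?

0..2  c  (2B, 2-aligned)
2..3  m13  (1B, 1-aligned)
3..8  -- padding (5B)
8..16  m1  (8B, 8-aligned)
16..24  m11  (8B, 8-aligned)
24..32  m4  (8B, 8-aligned)
32..40  a  (8B, 8-aligned)
40..42  m9  (2B, 2-aligned)
42..64  m12  (22B, 2-aligned)
64..72  m0  (8B, 8-aligned)
72..74  m2  (2B, 2-aligned)
74..80  -- tail padding (6B)
sizeof = 80, alignof = 8
— Info2 —
0..8  m1  (8B, 8-aligned)
8..16  m11  (8B, 8-aligned)
16..24  m4  (8B, 8-aligned)
24..32  a  (8B, 8-aligned)
32..40  m0  (8B, 8-aligned)
40..62  m12  (22B, 2-aligned)
62..64  c  (2B, 2-aligned)
64..66  m9  (2B, 2-aligned)
66..68  m2  (2B, 2-aligned)
68..69  m13  (1B, 1-aligned)
69..72  -- tail padding (3B)
sizeof = 72, alignof = 8
80 − 72 = 8

8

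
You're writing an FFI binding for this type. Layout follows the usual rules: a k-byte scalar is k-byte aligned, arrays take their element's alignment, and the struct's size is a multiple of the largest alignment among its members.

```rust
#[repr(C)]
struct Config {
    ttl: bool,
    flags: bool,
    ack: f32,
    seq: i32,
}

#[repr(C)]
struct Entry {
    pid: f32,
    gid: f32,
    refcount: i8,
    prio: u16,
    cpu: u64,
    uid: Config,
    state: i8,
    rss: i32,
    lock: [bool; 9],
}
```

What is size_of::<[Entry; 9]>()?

504

Config: 0..1  ttl  (1B, 1-aligned); 1..2  flags  (1B, 1-aligned); 2..4  -- padding (2B); 4..8  ack  (4B, 4-aligned); 8..12  seq  (4B, 4-aligned); sizeof = 12, alignof = 4
0..4  pid  (4B, 4-aligned)
4..8  gid  (4B, 4-aligned)
8..9  refcount  (1B, 1-aligned)
9..10  -- padding (1B)
10..12  prio  (2B, 2-aligned)
12..16  -- padding (4B)
16..24  cpu  (8B, 8-aligned)
24..36  uid  (12B, 4-aligned)
36..37  state  (1B, 1-aligned)
37..40  -- padding (3B)
40..44  rss  (4B, 4-aligned)
44..53  lock  (9B, 1-aligned)
53..56  -- tail padding (3B)
sizeof = 56, alignof = 8
array of 9: 9 × 56 = 504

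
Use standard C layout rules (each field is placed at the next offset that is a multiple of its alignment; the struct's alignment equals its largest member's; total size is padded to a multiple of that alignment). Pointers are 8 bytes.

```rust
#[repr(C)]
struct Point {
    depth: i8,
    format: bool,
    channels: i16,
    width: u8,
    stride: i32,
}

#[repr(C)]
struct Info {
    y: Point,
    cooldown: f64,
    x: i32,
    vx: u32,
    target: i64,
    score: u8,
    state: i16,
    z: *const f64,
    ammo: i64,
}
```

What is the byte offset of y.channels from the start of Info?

Point: 0..1  depth  (1B, 1-aligned); 1..2  format  (1B, 1-aligned); 2..4  channels  (2B, 2-aligned); 4..5  width  (1B, 1-aligned); 5..8  -- padding (3B); 8..12  stride  (4B, 4-aligned); sizeof = 12, alignof = 4
0..12  y  (12B, 4-aligned)
within Point: channels at 2
0 + 2 = 2

2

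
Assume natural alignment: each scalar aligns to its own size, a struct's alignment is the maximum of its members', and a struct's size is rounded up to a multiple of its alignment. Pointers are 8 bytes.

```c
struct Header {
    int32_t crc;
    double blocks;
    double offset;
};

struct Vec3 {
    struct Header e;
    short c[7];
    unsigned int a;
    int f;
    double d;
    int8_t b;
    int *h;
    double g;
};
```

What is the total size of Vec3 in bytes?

80 bytes

Header: @0: crc [4B, align 4] → 4; +4 pad (align 8); @8: blocks [8B, align 8] → 16; @16: offset [8B, align 8] → 24; size 24, align 8
@0: e [24B, align 8] → 24
@24: c [14B, align 2] → 38
+2 pad (align 4)
@40: a [4B, align 4] → 44
@44: f [4B, align 4] → 48
@48: d [8B, align 8] → 56
@56: b [1B, align 1] → 57
+7 pad (align 8)
@64: h [8B, align 8] → 72
@72: g [8B, align 8] → 80
size 80, align 8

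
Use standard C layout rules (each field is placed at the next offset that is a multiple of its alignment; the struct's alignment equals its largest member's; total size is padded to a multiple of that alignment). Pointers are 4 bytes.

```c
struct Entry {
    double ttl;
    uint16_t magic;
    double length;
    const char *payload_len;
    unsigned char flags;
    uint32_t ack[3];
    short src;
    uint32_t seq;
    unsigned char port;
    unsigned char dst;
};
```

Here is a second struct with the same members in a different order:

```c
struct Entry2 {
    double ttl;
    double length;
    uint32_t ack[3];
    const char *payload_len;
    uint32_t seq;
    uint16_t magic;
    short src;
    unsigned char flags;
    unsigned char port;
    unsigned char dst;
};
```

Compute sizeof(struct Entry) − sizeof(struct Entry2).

0..8  ttl  (8B, 8-aligned)
8..10  magic  (2B, 2-aligned)
10..16  -- padding (6B)
16..24  length  (8B, 8-aligned)
24..28  payload_len  (4B, 4-aligned)
28..29  flags  (1B, 1-aligned)
29..32  -- padding (3B)
32..44  ack  (12B, 4-aligned)
44..46  src  (2B, 2-aligned)
46..48  -- padding (2B)
48..52  seq  (4B, 4-aligned)
52..53  port  (1B, 1-aligned)
53..54  dst  (1B, 1-aligned)
54..56  -- tail padding (2B)
sizeof = 56, alignof = 8
— Entry2 —
0..8  ttl  (8B, 8-aligned)
8..16  length  (8B, 8-aligned)
16..28  ack  (12B, 4-aligned)
28..32  payload_len  (4B, 4-aligned)
32..36  seq  (4B, 4-aligned)
36..38  magic  (2B, 2-aligned)
38..40  src  (2B, 2-aligned)
40..41  flags  (1B, 1-aligned)
41..42  port  (1B, 1-aligned)
42..43  dst  (1B, 1-aligned)
43..48  -- tail padding (5B)
sizeof = 48, alignof = 8
56 − 48 = 8

8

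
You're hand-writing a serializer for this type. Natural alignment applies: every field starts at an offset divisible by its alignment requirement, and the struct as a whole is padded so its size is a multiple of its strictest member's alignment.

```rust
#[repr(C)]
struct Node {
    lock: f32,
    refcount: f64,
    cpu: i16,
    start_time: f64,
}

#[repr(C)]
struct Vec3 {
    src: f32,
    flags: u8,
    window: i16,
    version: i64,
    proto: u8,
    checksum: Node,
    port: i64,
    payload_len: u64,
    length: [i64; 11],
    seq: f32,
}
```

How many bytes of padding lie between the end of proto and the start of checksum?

7

Node: lock at 0 (size 4, align 4) → ends 4; pad 4 to align 8 for refcount; refcount at 8 (size 8, align 8) → ends 16; cpu at 16 (size 2, align 2) → ends 18; pad 6 to align 8 for start_time; start_time at 24 (size 8, align 8) → ends 32; total 32 bytes, alignment 8
src at 0 (size 4, align 4) → ends 4
flags at 4 (size 1, align 1) → ends 5
pad 1 to align 2 for window
window at 6 (size 2, align 2) → ends 8
version at 8 (size 8, align 8) → ends 16
proto at 16 (size 1, align 1) → ends 17
pad 7 to align 8 for checksum
checksum at 24 (size 32, align 8) → ends 56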